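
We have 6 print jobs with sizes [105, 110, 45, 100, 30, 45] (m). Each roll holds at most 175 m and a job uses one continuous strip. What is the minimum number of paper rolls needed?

Total = 110 + 105 + 100 + 45 + 45 + 30 = 435 m.
Lower bound: ⌈435/175⌉ = 3 paper rolls.
A packing using 3 paper rolls:
  roll 1: 110 + 45 = 155
  roll 2: 105 + 45 = 150
  roll 3: 100 + 30 = 130
This matches the lower bound, so 3 is optimal.

3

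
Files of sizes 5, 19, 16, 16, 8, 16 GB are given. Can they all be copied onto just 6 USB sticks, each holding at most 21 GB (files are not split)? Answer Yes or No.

A valid assignment using 5 USB sticks:
  USB stick 1: 19 = 19
  USB stick 2: 16 + 5 = 21
  USB stick 3: 16 = 16
  USB stick 4: 16 = 16
  USB stick 5: 8 = 8
That uses only 5 ≤ 6, so 6 USB sticks are enough.

Yes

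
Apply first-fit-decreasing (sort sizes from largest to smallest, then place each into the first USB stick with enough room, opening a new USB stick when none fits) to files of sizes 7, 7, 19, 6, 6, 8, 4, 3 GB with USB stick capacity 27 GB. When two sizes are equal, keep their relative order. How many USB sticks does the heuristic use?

Sorted descending: 19, 8, 7, 7, 6, 6, 4, 3.
  19 → USB stick 1 (new)  [load 19/27]
  8 → USB stick 1  [load 27/27]
  7 → USB stick 2 (new)  [load 7/27]
  7 → USB stick 2  [load 14/27]
  6 → USB stick 2  [load 20/27]
  6 → USB stick 2  [load 26/27]
  4 → USB stick 3 (new)  [load 4/27]
  3 → USB stick 3  [load 7/27]
3 USB sticks opened.

3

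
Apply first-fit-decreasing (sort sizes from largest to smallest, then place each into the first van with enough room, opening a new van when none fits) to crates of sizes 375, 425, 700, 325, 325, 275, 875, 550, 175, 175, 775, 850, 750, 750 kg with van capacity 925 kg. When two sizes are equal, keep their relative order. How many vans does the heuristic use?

Sorted descending: 875, 850, 775, 750, 750, 700, 550, 425, 375, 325, 325, 275, 175, 175.
  875 → van 1 (new)  [load 875/925]
  850 → van 2 (new)  [load 850/925]
  775 → van 3 (new)  [load 775/925]
  750 → van 4 (new)  [load 750/925]
  750 → van 5 (new)  [load 750/925]
  700 → van 6 (new)  [load 700/925]
  550 → van 7 (new)  [load 550/925]
  425 → van 8 (new)  [load 425/925]
  375 → van 7  [load 925/925]
  325 → van 8  [load 750/925]
  325 → van 9 (new)  [load 325/925]
  275 → van 9  [load 600/925]
  175 → van 4  [load 925/925]
  175 → van 5  [load 925/925]
9 vans opened.

9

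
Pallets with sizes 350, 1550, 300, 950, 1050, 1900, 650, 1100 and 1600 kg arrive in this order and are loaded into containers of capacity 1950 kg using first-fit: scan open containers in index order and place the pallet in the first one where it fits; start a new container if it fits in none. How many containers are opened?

  350 → container 1 (new)  [load 350/1950]
  1550 → container 1  [load 1900/1950]
  300 → container 2 (new)  [load 300/1950]
  950 → container 2  [load 1250/1950]
  1050 → container 3 (new)  [load 1050/1950]
  1900 → container 4 (new)  [load 1900/1950]
  650 → container 2  [load 1900/1950]
  1100 → container 5 (new)  [load 1100/1950]
  1600 → container 6 (new)  [load 1600/1950]
6 containers opened.

6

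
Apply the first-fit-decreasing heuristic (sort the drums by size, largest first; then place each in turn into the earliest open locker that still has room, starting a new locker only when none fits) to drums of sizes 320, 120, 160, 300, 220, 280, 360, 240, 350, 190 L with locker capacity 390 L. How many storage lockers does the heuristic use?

8

Sorted descending: 360, 350, 320, 300, 280, 240, 220, 190, 160, 120.
  360 → locker 1 (new)  [load 360/390]
  350 → locker 2 (new)  [load 350/390]
  320 → locker 3 (new)  [load 320/390]
  300 → locker 4 (new)  [load 300/390]
  280 → locker 5 (new)  [load 280/390]
  240 → locker 6 (new)  [load 240/390]
  220 → locker 7 (new)  [load 220/390]
  190 → locker 8 (new)  [load 190/390]
  160 → locker 7  [load 380/390]
  120 → locker 6  [load 360/390]
8 storage lockers opened.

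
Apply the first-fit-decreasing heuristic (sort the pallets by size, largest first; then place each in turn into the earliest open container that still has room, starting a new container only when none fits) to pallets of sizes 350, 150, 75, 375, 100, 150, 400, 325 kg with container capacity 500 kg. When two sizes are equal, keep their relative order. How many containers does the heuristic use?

Sorted descending: 400, 375, 350, 325, 150, 150, 100, 75.
  400 → container 1 (new)  [load 400/500]
  375 → container 2 (new)  [load 375/500]
  350 → container 3 (new)  [load 350/500]
  325 → container 4 (new)  [load 325/500]
  150 → container 3  [load 500/500]
  150 → container 4  [load 475/500]
  100 → container 1  [load 500/500]
  75 → container 2  [load 450/500]
4 containers opened.

4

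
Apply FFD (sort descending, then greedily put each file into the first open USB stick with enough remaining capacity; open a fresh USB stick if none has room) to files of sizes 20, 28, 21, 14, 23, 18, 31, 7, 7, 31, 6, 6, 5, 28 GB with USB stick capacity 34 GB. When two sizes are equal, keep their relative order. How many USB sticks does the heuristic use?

Sorted descending: 31, 31, 28, 28, 23, 21, 20, 18, 14, 7, 7, 6, 6, 5.
  31 → USB stick 1 (new)  [load 31/34]
  31 → USB stick 2 (new)  [load 31/34]
  28 → USB stick 3 (new)  [load 28/34]
  28 → USB stick 4 (new)  [load 28/34]
  23 → USB stick 5 (new)  [load 23/34]
  21 → USB stick 6 (new)  [load 21/34]
  20 → USB stick 7 (new)  [load 20/34]
  18 → USB stick 8 (new)  [load 18/34]
  14 → USB stick 7  [load 34/34]
  7 → USB stick 5  [load 30/34]
  7 → USB stick 6  [load 28/34]
  6 → USB stick 3  [load 34/34]
  6 → USB stick 4  [load 34/34]
  5 → USB stick 6  [load 33/34]
8 USB sticks opened.

8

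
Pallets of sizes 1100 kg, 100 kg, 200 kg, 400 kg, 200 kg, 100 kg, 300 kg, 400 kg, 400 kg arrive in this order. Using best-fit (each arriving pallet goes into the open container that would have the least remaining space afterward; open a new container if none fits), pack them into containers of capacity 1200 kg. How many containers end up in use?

3

  1100 → container 1 (new)  [load 1100/1200]
  100 → container 1  [load 1200/1200]
  200 → container 2 (new)  [load 200/1200]
  400 → container 2  [load 600/1200]
  200 → container 2  [load 800/1200]
  100 → container 2  [load 900/1200]
  300 → container 2  [load 1200/1200]
  400 → container 3 (new)  [load 400/1200]
  400 → container 3  [load 800/1200]
3 containers opened.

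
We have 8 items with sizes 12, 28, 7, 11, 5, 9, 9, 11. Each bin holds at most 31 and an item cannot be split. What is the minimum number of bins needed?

Total = 28 + 12 + 11 + 11 + 9 + 9 + 7 + 5 = 92.
Lower bound: ⌈92/31⌉ = 3 bins.
A packing using 4 bins:
  bin 1: 28 = 28
  bin 2: 12 + 11 + 7 = 30
  bin 3: 11 + 9 + 9 = 29
  bin 4: 5 = 5
No arrangement into 3 bins stays within capacity, so 4 is optimal.

4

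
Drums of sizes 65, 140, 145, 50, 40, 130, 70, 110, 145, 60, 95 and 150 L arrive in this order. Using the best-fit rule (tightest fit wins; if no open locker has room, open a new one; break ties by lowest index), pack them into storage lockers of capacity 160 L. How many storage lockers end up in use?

9

  65 → locker 1 (new)  [load 65/160]
  140 → locker 2 (new)  [load 140/160]
  145 → locker 3 (new)  [load 145/160]
  50 → locker 1  [load 115/160]
  40 → locker 1  [load 155/160]
  130 → locker 4 (new)  [load 130/160]
  70 → locker 5 (new)  [load 70/160]
  110 → locker 6 (new)  [load 110/160]
  145 → locker 7 (new)  [load 145/160]
  60 → locker 5  [load 130/160]
  95 → locker 8 (new)  [load 95/160]
  150 → locker 9 (new)  [load 150/160]
9 storage lockers opened.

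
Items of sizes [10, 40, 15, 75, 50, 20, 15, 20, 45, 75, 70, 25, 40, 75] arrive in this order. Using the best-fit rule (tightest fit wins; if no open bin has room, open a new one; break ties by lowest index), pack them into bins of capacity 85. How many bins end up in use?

  10 → bin 1 (new)  [load 10/85]
  40 → bin 1  [load 50/85]
  15 → bin 1  [load 65/85]
  75 → bin 2 (new)  [load 75/85]
  50 → bin 3 (new)  [load 50/85]
  20 → bin 1  [load 85/85]
  15 → bin 3  [load 65/85]
  20 → bin 3  [load 85/85]
  45 → bin 4 (new)  [load 45/85]
  75 → bin 5 (new)  [load 75/85]
  70 → bin 6 (new)  [load 70/85]
  25 → bin 4  [load 70/85]
  40 → bin 7 (new)  [load 40/85]
  75 → bin 8 (new)  [load 75/85]
8 bins opened.

8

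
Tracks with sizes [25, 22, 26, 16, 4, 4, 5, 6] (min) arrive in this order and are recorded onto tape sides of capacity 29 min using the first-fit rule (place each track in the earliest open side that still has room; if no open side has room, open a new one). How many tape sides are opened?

  25 → side 1 (new)  [load 25/29]
  22 → side 2 (new)  [load 22/29]
  26 → side 3 (new)  [load 26/29]
  16 → side 4 (new)  [load 16/29]
  4 → side 1  [load 29/29]
  4 → side 2  [load 26/29]
  5 → side 4  [load 21/29]
  6 → side 4  [load 27/29]
4 tape sides opened.

4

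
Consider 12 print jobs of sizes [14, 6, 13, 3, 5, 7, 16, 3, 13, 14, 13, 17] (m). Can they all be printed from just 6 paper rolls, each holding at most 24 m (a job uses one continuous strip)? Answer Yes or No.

No

Total = 124 m; ⌈124/24⌉ = 6.
7 print jobs each exceed half the capacity and cannot share a roll, forcing at least 7 paper rolls.
At least 7 paper rolls are required, but only 6 are allowed.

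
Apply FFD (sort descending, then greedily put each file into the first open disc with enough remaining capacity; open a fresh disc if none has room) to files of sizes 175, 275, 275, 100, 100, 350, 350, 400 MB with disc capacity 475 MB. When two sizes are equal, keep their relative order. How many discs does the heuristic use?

5

Sorted descending: 400, 350, 350, 275, 275, 175, 100, 100.
  400 → disc 1 (new)  [load 400/475]
  350 → disc 2 (new)  [load 350/475]
  350 → disc 3 (new)  [load 350/475]
  275 → disc 4 (new)  [load 275/475]
  275 → disc 5 (new)  [load 275/475]
  175 → disc 4  [load 450/475]
  100 → disc 2  [load 450/475]
  100 → disc 3  [load 450/475]
5 discs opened.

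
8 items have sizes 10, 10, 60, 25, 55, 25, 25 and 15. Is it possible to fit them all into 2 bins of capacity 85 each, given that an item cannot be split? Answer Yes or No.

Total = 225; ⌈225/85⌉ = 3.
At least 3 bins are required, but only 2 are allowed.

No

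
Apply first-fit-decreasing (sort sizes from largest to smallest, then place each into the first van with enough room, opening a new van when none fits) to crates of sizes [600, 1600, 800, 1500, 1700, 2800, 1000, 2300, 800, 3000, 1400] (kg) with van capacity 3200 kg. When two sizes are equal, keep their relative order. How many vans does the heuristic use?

Sorted descending: 3000, 2800, 2300, 1700, 1600, 1500, 1400, 1000, 800, 800, 600.
  3000 → van 1 (new)  [load 3000/3200]
  2800 → van 2 (new)  [load 2800/3200]
  2300 → van 3 (new)  [load 2300/3200]
  1700 → van 4 (new)  [load 1700/3200]
  1600 → van 5 (new)  [load 1600/3200]
  1500 → van 4  [load 3200/3200]
  1400 → van 5  [load 3000/3200]
  1000 → van 6 (new)  [load 1000/3200]
  800 → van 3  [load 3100/3200]
  800 → van 6  [load 1800/3200]
  600 → van 6  [load 2400/3200]
6 vans opened.

6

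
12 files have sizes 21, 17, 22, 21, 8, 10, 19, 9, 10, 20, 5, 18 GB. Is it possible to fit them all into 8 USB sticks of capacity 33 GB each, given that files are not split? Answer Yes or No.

Yes

A valid assignment using 7 USB sticks:
  USB stick 1: 22 + 10 = 32
  USB stick 2: 21 + 10 = 31
  USB stick 3: 21 + 9 = 30
  USB stick 4: 20 + 8 + 5 = 33
  USB stick 5: 19 = 19
  USB stick 6: 18 = 18
  USB stick 7: 17 = 17
That uses only 7 ≤ 8, so 8 USB sticks are enough.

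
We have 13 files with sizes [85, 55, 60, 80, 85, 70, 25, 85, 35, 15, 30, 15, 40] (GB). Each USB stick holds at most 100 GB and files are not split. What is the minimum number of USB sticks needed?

Total = 85 + 85 + 85 + 80 + 70 + 60 + 55 + 40 + 35 + 30 + 25 + 15 + 15 = 680 GB.
Lower bound: ⌈680/100⌉ = 7 USB sticks.
A packing using 8 USB sticks:
  USB stick 1: 85 + 15 = 100
  USB stick 2: 85 + 15 = 100
  USB stick 3: 85 = 85
  USB stick 4: 80 = 80
  USB stick 5: 70 + 30 = 100
  USB stick 6: 60 + 40 = 100
  USB stick 7: 55 + 35 = 90
  USB stick 8: 25 = 25
No arrangement into 7 USB sticks stays within capacity, so 8 is optimal.

8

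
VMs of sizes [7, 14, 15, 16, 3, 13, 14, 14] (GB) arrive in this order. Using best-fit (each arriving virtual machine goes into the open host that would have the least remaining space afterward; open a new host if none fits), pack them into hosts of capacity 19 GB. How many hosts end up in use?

  7 → host 1 (new)  [load 7/19]
  14 → host 2 (new)  [load 14/19]
  15 → host 3 (new)  [load 15/19]
  16 → host 4 (new)  [load 16/19]
  3 → host 4  [load 19/19]
  13 → host 5 (new)  [load 13/19]
  14 → host 6 (new)  [load 14/19]
  14 → host 7 (new)  [load 14/19]
7 hosts opened.

7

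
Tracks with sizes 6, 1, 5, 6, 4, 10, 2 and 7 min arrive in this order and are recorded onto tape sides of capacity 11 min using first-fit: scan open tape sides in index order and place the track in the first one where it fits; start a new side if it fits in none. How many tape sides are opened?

  6 → side 1 (new)  [load 6/11]
  1 → side 1  [load 7/11]
  5 → side 2 (new)  [load 5/11]
  6 → side 2  [load 11/11]
  4 → side 1  [load 11/11]
  10 → side 3 (new)  [load 10/11]
  2 → side 4 (new)  [load 2/11]
  7 → side 4  [load 9/11]
4 tape sides opened.

4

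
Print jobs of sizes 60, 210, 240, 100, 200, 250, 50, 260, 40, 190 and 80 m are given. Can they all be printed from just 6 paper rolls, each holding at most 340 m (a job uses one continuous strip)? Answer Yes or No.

Yes

A valid assignment using 6 paper rolls:
  roll 1: 260 + 80 = 340
  roll 2: 250 + 60 = 310
  roll 3: 240 + 100 = 340
  roll 4: 210 + 50 + 40 = 300
  roll 5: 200 = 200
  roll 6: 190 = 190
Every load is within 340 m, so 6 paper rolls suffice.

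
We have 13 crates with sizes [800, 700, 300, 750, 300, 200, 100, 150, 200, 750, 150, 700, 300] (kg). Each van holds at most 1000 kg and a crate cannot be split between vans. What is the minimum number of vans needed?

6

Total = 800 + 750 + 750 + 700 + 700 + 300 + 300 + 300 + 200 + 200 + 150 + 150 + 100 = 5400 kg.
Lower bound: ⌈5400/1000⌉ = 6 vans.
A packing using 6 vans:
  van 1: 800 + 200 = 1000
  van 2: 750 + 200 = 950
  van 3: 750 + 150 + 100 = 1000
  van 4: 700 + 300 = 1000
  van 5: 700 + 300 = 1000
  van 6: 300 + 150 = 450
This matches the lower bound, so 6 is optimal.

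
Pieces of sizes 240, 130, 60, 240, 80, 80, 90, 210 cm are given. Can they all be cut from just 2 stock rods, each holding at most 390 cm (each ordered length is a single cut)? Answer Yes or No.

Total = 1130 cm; ⌈1130/390⌉ = 3.
At least 3 stock rods are required, but only 2 are allowed.

No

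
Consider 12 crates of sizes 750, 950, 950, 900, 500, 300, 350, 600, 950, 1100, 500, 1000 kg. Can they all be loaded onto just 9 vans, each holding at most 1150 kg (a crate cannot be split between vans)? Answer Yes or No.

Yes

A valid assignment using 9 vans:
  van 1: 1100 = 1100
  van 2: 1000 = 1000
  van 3: 950 = 950
  van 4: 950 = 950
  van 5: 950 = 950
  van 6: 900 = 900
  van 7: 750 + 350 = 1100
  van 8: 600 + 500 = 1100
  van 9: 500 + 300 = 800
Every load is within 1150 kg, so 9 vans suffice.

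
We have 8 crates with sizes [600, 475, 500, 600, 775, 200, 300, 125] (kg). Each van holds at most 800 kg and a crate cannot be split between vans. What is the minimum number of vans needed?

Total = 775 + 600 + 600 + 500 + 475 + 300 + 200 + 125 = 3575 kg.
Lower bound: ⌈3575/800⌉ = 5 vans.
A packing using 5 vans:
  van 1: 775 = 775
  van 2: 600 + 200 = 800
  van 3: 600 + 125 = 725
  van 4: 500 + 300 = 800
  van 5: 475 = 475
This matches the lower bound, so 5 is optimal.

5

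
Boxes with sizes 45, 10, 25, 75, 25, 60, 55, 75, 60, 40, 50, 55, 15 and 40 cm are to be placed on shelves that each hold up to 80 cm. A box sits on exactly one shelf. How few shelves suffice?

Total = 75 + 75 + 60 + 60 + 55 + 55 + 50 + 45 + 40 + 40 + 25 + 25 + 15 + 10 = 630 cm.
Lower bound: ⌈630/80⌉ = 8 shelves.
A packing using 9 shelves:
  shelf 1: 75 = 75
  shelf 2: 75 = 75
  shelf 3: 60 + 15 = 75
  shelf 4: 60 + 10 = 70
  shelf 5: 55 + 25 = 80
  shelf 6: 55 + 25 = 80
  shelf 7: 50 = 50
  shelf 8: 45 = 45
  shelf 9: 40 + 40 = 80
No arrangement into 8 shelves stays within capacity, so 9 is optimal.

9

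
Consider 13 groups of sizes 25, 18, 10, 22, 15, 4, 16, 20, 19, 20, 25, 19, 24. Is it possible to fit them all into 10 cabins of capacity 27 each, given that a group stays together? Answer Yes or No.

Total = 237; ⌈237/27⌉ = 9.
11 groups each exceed half the capacity and cannot share a cabin, forcing at least 11 cabins.
At least 11 cabins are required, but only 10 are allowed.

No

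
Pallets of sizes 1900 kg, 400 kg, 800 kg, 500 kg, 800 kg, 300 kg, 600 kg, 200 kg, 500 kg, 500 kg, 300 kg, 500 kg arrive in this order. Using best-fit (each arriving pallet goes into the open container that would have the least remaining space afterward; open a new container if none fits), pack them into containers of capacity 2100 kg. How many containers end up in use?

4

  1900 → container 1 (new)  [load 1900/2100]
  400 → container 2 (new)  [load 400/2100]
  800 → container 2  [load 1200/2100]
  500 → container 2  [load 1700/2100]
  800 → container 3 (new)  [load 800/2100]
  300 → container 2  [load 2000/2100]
  600 → container 3  [load 1400/2100]
  200 → container 1  [load 2100/2100]
  500 → container 3  [load 1900/2100]
  500 → container 4 (new)  [load 500/2100]
  300 → container 4  [load 800/2100]
  500 → container 4  [load 1300/2100]
4 containers opened.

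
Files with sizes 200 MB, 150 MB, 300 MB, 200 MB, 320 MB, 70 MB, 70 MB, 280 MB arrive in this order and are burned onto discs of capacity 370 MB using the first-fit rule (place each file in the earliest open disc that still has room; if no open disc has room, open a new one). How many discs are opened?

5

  200 → disc 1 (new)  [load 200/370]
  150 → disc 1  [load 350/370]
  300 → disc 2 (new)  [load 300/370]
  200 → disc 3 (new)  [load 200/370]
  320 → disc 4 (new)  [load 320/370]
  70 → disc 2  [load 370/370]
  70 → disc 3  [load 270/370]
  280 → disc 5 (new)  [load 280/370]
5 discs opened.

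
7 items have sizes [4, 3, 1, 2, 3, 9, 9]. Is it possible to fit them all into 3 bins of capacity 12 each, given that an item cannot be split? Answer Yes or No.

Yes

A valid assignment using 3 bins:
  bin 1: 9 + 3 = 12
  bin 2: 9 + 3 = 12
  bin 3: 4 + 2 + 1 = 7
Every load is within 12, so 3 bins suffice.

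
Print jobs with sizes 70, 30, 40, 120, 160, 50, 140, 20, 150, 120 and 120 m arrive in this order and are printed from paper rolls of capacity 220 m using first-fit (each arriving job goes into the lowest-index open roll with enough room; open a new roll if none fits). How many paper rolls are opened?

7

  70 → roll 1 (new)  [load 70/220]
  30 → roll 1  [load 100/220]
  40 → roll 1  [load 140/220]
  120 → roll 2 (new)  [load 120/220]
  160 → roll 3 (new)  [load 160/220]
  50 → roll 1  [load 190/220]
  140 → roll 4 (new)  [load 140/220]
  20 → roll 1  [load 210/220]
  150 → roll 5 (new)  [load 150/220]
  120 → roll 6 (new)  [load 120/220]
  120 → roll 7 (new)  [load 120/220]
7 paper rolls opened.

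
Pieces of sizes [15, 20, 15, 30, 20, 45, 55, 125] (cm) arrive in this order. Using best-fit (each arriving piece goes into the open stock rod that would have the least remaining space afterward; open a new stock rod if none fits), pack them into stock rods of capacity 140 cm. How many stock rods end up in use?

3

  15 → stock rod 1 (new)  [load 15/140]
  20 → stock rod 1  [load 35/140]
  15 → stock rod 1  [load 50/140]
  30 → stock rod 1  [load 80/140]
  20 → stock rod 1  [load 100/140]
  45 → stock rod 2 (new)  [load 45/140]
  55 → stock rod 2  [load 100/140]
  125 → stock rod 3 (new)  [load 125/140]
3 stock rods opened.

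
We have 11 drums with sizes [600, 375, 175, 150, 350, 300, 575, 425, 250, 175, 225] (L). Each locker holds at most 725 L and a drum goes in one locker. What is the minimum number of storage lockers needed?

6

Total = 600 + 575 + 425 + 375 + 350 + 300 + 250 + 225 + 175 + 175 + 150 = 3600 L.
Lower bound: ⌈3600/725⌉ = 5 storage lockers.
A packing using 6 storage lockers:
  locker 1: 600 = 600
  locker 2: 575 + 150 = 725
  locker 3: 425 + 300 = 725
  locker 4: 375 + 350 = 725
  locker 5: 250 + 225 + 175 = 650
  locker 6: 175 = 175
No arrangement into 5 storage lockers stays within capacity, so 6 is optimal.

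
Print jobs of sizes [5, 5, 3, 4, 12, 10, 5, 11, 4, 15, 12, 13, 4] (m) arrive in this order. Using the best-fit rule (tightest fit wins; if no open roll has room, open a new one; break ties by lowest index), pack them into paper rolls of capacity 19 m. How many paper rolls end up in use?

7

  5 → roll 1 (new)  [load 5/19]
  5 → roll 1  [load 10/19]
  3 → roll 1  [load 13/19]
  4 → roll 1  [load 17/19]
  12 → roll 2 (new)  [load 12/19]
  10 → roll 3 (new)  [load 10/19]
  5 → roll 2  [load 17/19]
  11 → roll 4 (new)  [load 11/19]
  4 → roll 4  [load 15/19]
  15 → roll 5 (new)  [load 15/19]
  12 → roll 6 (new)  [load 12/19]
  13 → roll 7 (new)  [load 13/19]
  4 → roll 4  [load 19/19]
7 paper rolls opened.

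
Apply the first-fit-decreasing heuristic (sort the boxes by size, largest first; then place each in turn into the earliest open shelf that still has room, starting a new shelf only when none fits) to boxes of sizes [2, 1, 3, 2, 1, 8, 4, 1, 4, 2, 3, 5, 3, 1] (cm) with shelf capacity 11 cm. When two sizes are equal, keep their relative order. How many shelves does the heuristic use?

Sorted descending: 8, 5, 4, 4, 3, 3, 3, 2, 2, 2, 1, 1, 1, 1.
  8 → shelf 1 (new)  [load 8/11]
  5 → shelf 2 (new)  [load 5/11]
  4 → shelf 2  [load 9/11]
  4 → shelf 3 (new)  [load 4/11]
  3 → shelf 1  [load 11/11]
  3 → shelf 3  [load 7/11]
  3 → shelf 3  [load 10/11]
  2 → shelf 2  [load 11/11]
  2 → shelf 4 (new)  [load 2/11]
  2 → shelf 4  [load 4/11]
  1 → shelf 3  [load 11/11]
  1 → shelf 4  [load 5/11]
  1 → shelf 4  [load 6/11]
  1 → shelf 4  [load 7/11]
4 shelves opened.

4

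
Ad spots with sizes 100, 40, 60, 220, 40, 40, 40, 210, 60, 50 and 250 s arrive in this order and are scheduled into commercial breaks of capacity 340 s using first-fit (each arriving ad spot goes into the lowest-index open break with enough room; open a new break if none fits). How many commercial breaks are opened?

4

  100 → break 1 (new)  [load 100/340]
  40 → break 1  [load 140/340]
  60 → break 1  [load 200/340]
  220 → break 2 (new)  [load 220/340]
  40 → break 1  [load 240/340]
  40 → break 1  [load 280/340]
  40 → break 1  [load 320/340]
  210 → break 3 (new)  [load 210/340]
  60 → break 2  [load 280/340]
  50 → break 2  [load 330/340]
  250 → break 4 (new)  [load 250/340]
4 commercial breaks opened.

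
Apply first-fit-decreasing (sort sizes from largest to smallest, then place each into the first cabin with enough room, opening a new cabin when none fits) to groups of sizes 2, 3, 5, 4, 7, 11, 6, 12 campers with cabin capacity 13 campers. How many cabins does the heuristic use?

4

Sorted descending: 12, 11, 7, 6, 5, 4, 3, 2.
  12 → cabin 1 (new)  [load 12/13]
  11 → cabin 2 (new)  [load 11/13]
  7 → cabin 3 (new)  [load 7/13]
  6 → cabin 3  [load 13/13]
  5 → cabin 4 (new)  [load 5/13]
  4 → cabin 4  [load 9/13]
  3 → cabin 4  [load 12/13]
  2 → cabin 2  [load 13/13]
4 cabins opened.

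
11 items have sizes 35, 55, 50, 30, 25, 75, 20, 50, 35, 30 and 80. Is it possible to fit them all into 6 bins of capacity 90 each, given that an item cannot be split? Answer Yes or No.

A valid assignment using 6 bins:
  bin 1: 80 = 80
  bin 2: 75 = 75
  bin 3: 55 + 35 = 90
  bin 4: 50 + 35 = 85
  bin 5: 50 + 30 = 80
  bin 6: 30 + 25 + 20 = 75
Every load is within 90, so 6 bins suffice.

Yes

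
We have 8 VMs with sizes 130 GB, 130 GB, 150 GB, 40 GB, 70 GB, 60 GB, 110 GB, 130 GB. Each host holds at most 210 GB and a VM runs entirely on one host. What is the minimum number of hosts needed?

5

Total = 150 + 130 + 130 + 130 + 110 + 70 + 60 + 40 = 820 GB.
Lower bound: ⌈820/210⌉ = 4 hosts.
Also, 5 VMs each exceed 105 GB, and no two of those can share a host, so at least 5 hosts are needed.
A packing using 5 hosts:
  host 1: 150 + 60 = 210
  host 2: 130 + 70 = 200
  host 3: 130 + 40 = 170
  host 4: 130 = 130
  host 5: 110 = 110
This matches the lower bound, so 5 is optimal.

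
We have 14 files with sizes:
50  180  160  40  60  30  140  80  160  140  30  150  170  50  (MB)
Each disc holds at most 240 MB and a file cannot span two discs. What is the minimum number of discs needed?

7

Total = 180 + 170 + 160 + 160 + 150 + 140 + 140 + 80 + 60 + 50 + 50 + 40 + 30 + 30 = 1440 MB.
Lower bound: ⌈1440/240⌉ = 6 discs.
Also, 7 files each exceed 120 MB, and no two of those can share a disc, so at least 7 discs are needed.
A packing using 7 discs:
  disc 1: 180 + 60 = 240
  disc 2: 170 + 50 = 220
  disc 3: 160 + 80 = 240
  disc 4: 160 + 50 + 30 = 240
  disc 5: 150 + 40 + 30 = 220
  disc 6: 140 = 140
  disc 7: 140 = 140
This matches the lower bound, so 7 is optimal.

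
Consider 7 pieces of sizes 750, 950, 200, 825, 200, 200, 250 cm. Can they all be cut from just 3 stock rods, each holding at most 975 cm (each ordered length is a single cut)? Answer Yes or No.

Total = 3375 cm; ⌈3375/975⌉ = 4.
At least 4 stock rods are required, but only 3 are allowed.

No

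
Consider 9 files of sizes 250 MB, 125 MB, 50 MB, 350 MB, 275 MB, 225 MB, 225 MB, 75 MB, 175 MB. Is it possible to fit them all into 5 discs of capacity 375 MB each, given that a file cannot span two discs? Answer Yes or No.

Total = 1750 MB; ⌈1750/375⌉ = 5.
The bound of 5 does not rule out 5, but exhaustive search shows no assignment into 5 discs of capacity 375 MB exists — the minimum is 6.

No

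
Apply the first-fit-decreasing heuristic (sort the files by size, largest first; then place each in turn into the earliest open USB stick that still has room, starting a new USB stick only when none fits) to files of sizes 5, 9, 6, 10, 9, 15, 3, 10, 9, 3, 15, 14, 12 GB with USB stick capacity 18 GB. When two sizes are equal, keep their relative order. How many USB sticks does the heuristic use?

Sorted descending: 15, 15, 14, 12, 10, 10, 9, 9, 9, 6, 5, 3, 3.
  15 → USB stick 1 (new)  [load 15/18]
  15 → USB stick 2 (new)  [load 15/18]
  14 → USB stick 3 (new)  [load 14/18]
  12 → USB stick 4 (new)  [load 12/18]
  10 → USB stick 5 (new)  [load 10/18]
  10 → USB stick 6 (new)  [load 10/18]
  9 → USB stick 7 (new)  [load 9/18]
  9 → USB stick 7  [load 18/18]
  9 → USB stick 8 (new)  [load 9/18]
  6 → USB stick 4  [load 18/18]
  5 → USB stick 5  [load 15/18]
  3 → USB stick 1  [load 18/18]
  3 → USB stick 2  [load 18/18]
8 USB sticks opened.

8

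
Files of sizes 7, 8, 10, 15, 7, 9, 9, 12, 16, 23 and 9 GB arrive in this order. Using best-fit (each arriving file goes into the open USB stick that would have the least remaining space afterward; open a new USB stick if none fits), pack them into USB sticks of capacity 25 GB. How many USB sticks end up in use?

6

  7 → USB stick 1 (new)  [load 7/25]
  8 → USB stick 1  [load 15/25]
  10 → USB stick 1  [load 25/25]
  15 → USB stick 2 (new)  [load 15/25]
  7 → USB stick 2  [load 22/25]
  9 → USB stick 3 (new)  [load 9/25]
  9 → USB stick 3  [load 18/25]
  12 → USB stick 4 (new)  [load 12/25]
  16 → USB stick 5 (new)  [load 16/25]
  23 → USB stick 6 (new)  [load 23/25]
  9 → USB stick 5  [load 25/25]
6 USB sticks opened.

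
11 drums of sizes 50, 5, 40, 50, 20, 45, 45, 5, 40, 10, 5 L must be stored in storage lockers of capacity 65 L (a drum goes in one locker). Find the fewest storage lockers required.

Total = 50 + 50 + 45 + 45 + 40 + 40 + 20 + 10 + 5 + 5 + 5 = 315 L.
Lower bound: ⌈315/65⌉ = 5 storage lockers.
Also, 6 drums each exceed 65/2 L, and no two of those can share a locker, so at least 6 storage lockers are needed.
A packing using 6 storage lockers:
  locker 1: 50 + 10 + 5 = 65
  locker 2: 50 + 5 + 5 = 60
  locker 3: 45 + 20 = 65
  locker 4: 45 = 45
  locker 5: 40 = 40
  locker 6: 40 = 40
This matches the lower bound, so 6 is optimal.

6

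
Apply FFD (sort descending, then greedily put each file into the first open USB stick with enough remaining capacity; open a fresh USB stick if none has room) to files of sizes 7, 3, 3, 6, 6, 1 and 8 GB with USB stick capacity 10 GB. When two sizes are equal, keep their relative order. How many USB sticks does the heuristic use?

4

Sorted descending: 8, 7, 6, 6, 3, 3, 1.
  8 → USB stick 1 (new)  [load 8/10]
  7 → USB stick 2 (new)  [load 7/10]
  6 → USB stick 3 (new)  [load 6/10]
  6 → USB stick 4 (new)  [load 6/10]
  3 → USB stick 2  [load 10/10]
  3 → USB stick 3  [load 9/10]
  1 → USB stick 1  [load 9/10]
4 USB sticks opened.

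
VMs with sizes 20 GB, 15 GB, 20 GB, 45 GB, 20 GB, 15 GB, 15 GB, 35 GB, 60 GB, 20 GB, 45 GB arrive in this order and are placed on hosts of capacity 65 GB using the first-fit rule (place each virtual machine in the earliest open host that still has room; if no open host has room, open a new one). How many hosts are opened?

  20 → host 1 (new)  [load 20/65]
  15 → host 1  [load 35/65]
  20 → host 1  [load 55/65]
  45 → host 2 (new)  [load 45/65]
  20 → host 2  [load 65/65]
  15 → host 3 (new)  [load 15/65]
  15 → host 3  [load 30/65]
  35 → host 3  [load 65/65]
  60 → host 4 (new)  [load 60/65]
  20 → host 5 (new)  [load 20/65]
  45 → host 5  [load 65/65]
5 hosts opened.

5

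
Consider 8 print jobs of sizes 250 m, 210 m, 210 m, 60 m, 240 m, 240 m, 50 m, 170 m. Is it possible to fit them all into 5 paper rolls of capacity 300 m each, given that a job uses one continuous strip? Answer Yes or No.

No

Total = 1430 m; ⌈1430/300⌉ = 5.
6 print jobs each exceed half the capacity and cannot share a roll, forcing at least 6 paper rolls.
At least 6 paper rolls are required, but only 5 are allowed.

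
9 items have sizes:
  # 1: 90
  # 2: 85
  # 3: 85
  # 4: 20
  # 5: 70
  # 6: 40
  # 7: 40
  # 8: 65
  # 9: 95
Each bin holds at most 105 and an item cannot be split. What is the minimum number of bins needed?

7

Total = 95 + 90 + 85 + 85 + 70 + 65 + 40 + 40 + 20 = 590.
Lower bound: ⌈590/105⌉ = 6 bins.
A packing using 7 bins:
  bin 1: 95 = 95
  bin 2: 90 = 90
  bin 3: 85 + 20 = 105
  bin 4: 85 = 85
  bin 5: 70 = 70
  bin 6: 65 + 40 = 105
  bin 7: 40 = 40
No arrangement into 6 bins stays within capacity, so 7 is optimal.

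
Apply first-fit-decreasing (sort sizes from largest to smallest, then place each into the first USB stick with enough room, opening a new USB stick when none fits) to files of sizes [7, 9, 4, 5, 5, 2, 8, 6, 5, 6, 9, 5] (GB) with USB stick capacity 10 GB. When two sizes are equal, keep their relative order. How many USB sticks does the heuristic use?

Sorted descending: 9, 9, 8, 7, 6, 6, 5, 5, 5, 5, 4, 2.
  9 → USB stick 1 (new)  [load 9/10]
  9 → USB stick 2 (new)  [load 9/10]
  8 → USB stick 3 (new)  [load 8/10]
  7 → USB stick 4 (new)  [load 7/10]
  6 → USB stick 5 (new)  [load 6/10]
  6 → USB stick 6 (new)  [load 6/10]
  5 → USB stick 7 (new)  [load 5/10]
  5 → USB stick 7  [load 10/10]
  5 → USB stick 8 (new)  [load 5/10]
  5 → USB stick 8  [load 10/10]
  4 → USB stick 5  [load 10/10]
  2 → USB stick 3  [load 10/10]
8 USB sticks opened.

8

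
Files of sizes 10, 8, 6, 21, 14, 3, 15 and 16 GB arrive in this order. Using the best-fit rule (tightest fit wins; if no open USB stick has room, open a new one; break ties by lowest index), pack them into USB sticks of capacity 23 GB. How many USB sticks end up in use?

5

  10 → USB stick 1 (new)  [load 10/23]
  8 → USB stick 1  [load 18/23]
  6 → USB stick 2 (new)  [load 6/23]
  21 → USB stick 3 (new)  [load 21/23]
  14 → USB stick 2  [load 20/23]
  3 → USB stick 2  [load 23/23]
  15 → USB stick 4 (new)  [load 15/23]
  16 → USB stick 5 (new)  [load 16/23]
5 USB sticks opened.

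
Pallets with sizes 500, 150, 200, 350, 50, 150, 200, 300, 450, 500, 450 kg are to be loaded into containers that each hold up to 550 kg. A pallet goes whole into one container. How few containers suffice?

Total = 500 + 500 + 450 + 450 + 350 + 300 + 200 + 200 + 150 + 150 + 50 = 3300 kg.
Lower bound: ⌈3300/550⌉ = 6 containers.
A packing using 7 containers:
  container 1: 500 + 50 = 550
  container 2: 500 = 500
  container 3: 450 = 450
  container 4: 450 = 450
  container 5: 350 + 200 = 550
  container 6: 300 + 200 = 500
  container 7: 150 + 150 = 300
No arrangement into 6 containers stays within capacity, so 7 is optimal.

7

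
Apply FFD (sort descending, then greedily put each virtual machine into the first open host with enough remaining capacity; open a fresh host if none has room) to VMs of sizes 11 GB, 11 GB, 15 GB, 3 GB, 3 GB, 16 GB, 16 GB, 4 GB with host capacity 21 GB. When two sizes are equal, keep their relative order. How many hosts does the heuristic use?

Sorted descending: 16, 16, 15, 11, 11, 4, 3, 3.
  16 → host 1 (new)  [load 16/21]
  16 → host 2 (new)  [load 16/21]
  15 → host 3 (new)  [load 15/21]
  11 → host 4 (new)  [load 11/21]
  11 → host 5 (new)  [load 11/21]
  4 → host 1  [load 20/21]
  3 → host 2  [load 19/21]
  3 → host 3  [load 18/21]
5 hosts opened.

5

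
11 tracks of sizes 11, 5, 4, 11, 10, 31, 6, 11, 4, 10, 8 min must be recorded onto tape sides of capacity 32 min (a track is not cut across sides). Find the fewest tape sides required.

4

Total = 31 + 11 + 11 + 11 + 10 + 10 + 8 + 6 + 5 + 4 + 4 = 111 min.
Lower bound: ⌈111/32⌉ = 4 tape sides.
A packing using 4 tape sides:
  side 1: 31 = 31
  side 2: 11 + 11 + 10 = 32
  side 3: 11 + 10 + 8 = 29
  side 4: 6 + 5 + 4 + 4 = 19
This matches the lower bound, so 4 is optimal.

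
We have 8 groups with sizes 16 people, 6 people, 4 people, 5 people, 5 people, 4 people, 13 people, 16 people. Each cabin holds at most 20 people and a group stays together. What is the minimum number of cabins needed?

Total = 16 + 16 + 13 + 6 + 5 + 5 + 4 + 4 = 69 people.
Lower bound: ⌈69/20⌉ = 4 cabins.
A packing using 4 cabins:
  cabin 1: 16 + 4 = 20
  cabin 2: 16 + 4 = 20
  cabin 3: 13 + 6 = 19
  cabin 4: 5 + 5 = 10
This matches the lower bound, so 4 is optimal.

4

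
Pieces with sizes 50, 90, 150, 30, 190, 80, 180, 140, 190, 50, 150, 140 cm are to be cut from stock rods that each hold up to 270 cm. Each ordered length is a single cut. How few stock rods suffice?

7

Total = 190 + 190 + 180 + 150 + 150 + 140 + 140 + 90 + 80 + 50 + 50 + 30 = 1440 cm.
Lower bound: ⌈1440/270⌉ = 6 stock rods.
Also, 7 pieces each exceed 135 cm, and no two of those can share a stock rod, so at least 7 stock rods are needed.
A packing using 7 stock rods:
  stock rod 1: 190 + 80 = 270
  stock rod 2: 190 + 50 + 30 = 270
  stock rod 3: 180 + 90 = 270
  stock rod 4: 150 + 50 = 200
  stock rod 5: 150 = 150
  stock rod 6: 140 = 140
  stock rod 7: 140 = 140
This matches the lower bound, so 7 is optimal.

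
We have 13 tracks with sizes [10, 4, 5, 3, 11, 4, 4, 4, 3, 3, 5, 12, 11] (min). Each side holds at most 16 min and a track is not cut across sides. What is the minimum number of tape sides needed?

5

Total = 12 + 11 + 11 + 10 + 5 + 5 + 4 + 4 + 4 + 4 + 3 + 3 + 3 = 79 min.
Lower bound: ⌈79/16⌉ = 5 tape sides.
A packing using 5 tape sides:
  side 1: 12 + 4 = 16
  side 2: 11 + 5 = 16
  side 3: 11 + 5 = 16
  side 4: 10 + 3 + 3 = 16
  side 5: 4 + 4 + 4 + 3 = 15
This matches the lower bound, so 5 is optimal.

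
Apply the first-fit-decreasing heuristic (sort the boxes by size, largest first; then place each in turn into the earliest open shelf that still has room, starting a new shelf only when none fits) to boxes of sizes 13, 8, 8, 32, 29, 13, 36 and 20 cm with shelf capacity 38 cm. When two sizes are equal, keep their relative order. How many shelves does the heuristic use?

5

Sorted descending: 36, 32, 29, 20, 13, 13, 8, 8.
  36 → shelf 1 (new)  [load 36/38]
  32 → shelf 2 (new)  [load 32/38]
  29 → shelf 3 (new)  [load 29/38]
  20 → shelf 4 (new)  [load 20/38]
  13 → shelf 4  [load 33/38]
  13 → shelf 5 (new)  [load 13/38]
  8 → shelf 3  [load 37/38]
  8 → shelf 5  [load 21/38]
5 shelves opened.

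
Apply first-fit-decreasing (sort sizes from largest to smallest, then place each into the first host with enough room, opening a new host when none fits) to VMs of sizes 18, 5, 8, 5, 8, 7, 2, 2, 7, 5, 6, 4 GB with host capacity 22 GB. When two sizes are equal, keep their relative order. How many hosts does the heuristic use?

Sorted descending: 18, 8, 8, 7, 7, 6, 5, 5, 5, 4, 2, 2.
  18 → host 1 (new)  [load 18/22]
  8 → host 2 (new)  [load 8/22]
  8 → host 2  [load 16/22]
  7 → host 3 (new)  [load 7/22]
  7 → host 3  [load 14/22]
  6 → host 2  [load 22/22]
  5 → host 3  [load 19/22]
  5 → host 4 (new)  [load 5/22]
  5 → host 4  [load 10/22]
  4 → host 1  [load 22/22]
  2 → host 3  [load 21/22]
  2 → host 4  [load 12/22]
4 hosts opened.

4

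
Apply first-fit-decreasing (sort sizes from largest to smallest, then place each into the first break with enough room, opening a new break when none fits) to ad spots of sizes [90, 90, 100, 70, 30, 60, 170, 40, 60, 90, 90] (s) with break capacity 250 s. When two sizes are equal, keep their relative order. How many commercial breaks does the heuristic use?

Sorted descending: 170, 100, 90, 90, 90, 90, 70, 60, 60, 40, 30.
  170 → break 1 (new)  [load 170/250]
  100 → break 2 (new)  [load 100/250]
  90 → break 2  [load 190/250]
  90 → break 3 (new)  [load 90/250]
  90 → break 3  [load 180/250]
  90 → break 4 (new)  [load 90/250]
  70 → break 1  [load 240/250]
  60 → break 2  [load 250/250]
  60 → break 3  [load 240/250]
  40 → break 4  [load 130/250]
  30 → break 4  [load 160/250]
4 commercial breaks opened.

4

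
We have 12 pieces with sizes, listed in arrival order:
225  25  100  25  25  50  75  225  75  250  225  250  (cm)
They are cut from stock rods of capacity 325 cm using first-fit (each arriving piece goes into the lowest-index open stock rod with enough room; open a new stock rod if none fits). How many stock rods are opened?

6

  225 → stock rod 1 (new)  [load 225/325]
  25 → stock rod 1  [load 250/325]
  100 → stock rod 2 (new)  [load 100/325]
  25 → stock rod 1  [load 275/325]
  25 → stock rod 1  [load 300/325]
  50 → stock rod 2  [load 150/325]
  75 → stock rod 2  [load 225/325]
  225 → stock rod 3 (new)  [load 225/325]
  75 → stock rod 2  [load 300/325]
  250 → stock rod 4 (new)  [load 250/325]
  225 → stock rod 5 (new)  [load 225/325]
  250 → stock rod 6 (new)  [load 250/325]
6 stock rods opened.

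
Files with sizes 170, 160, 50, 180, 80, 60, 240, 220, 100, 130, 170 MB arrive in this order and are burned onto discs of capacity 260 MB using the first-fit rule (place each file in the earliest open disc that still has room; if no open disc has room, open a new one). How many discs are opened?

7

  170 → disc 1 (new)  [load 170/260]
  160 → disc 2 (new)  [load 160/260]
  50 → disc 1  [load 220/260]
  180 → disc 3 (new)  [load 180/260]
  80 → disc 2  [load 240/260]
  60 → disc 3  [load 240/260]
  240 → disc 4 (new)  [load 240/260]
  220 → disc 5 (new)  [load 220/260]
  100 → disc 6 (new)  [load 100/260]
  130 → disc 6  [load 230/260]
  170 → disc 7 (new)  [load 170/260]
7 discs opened.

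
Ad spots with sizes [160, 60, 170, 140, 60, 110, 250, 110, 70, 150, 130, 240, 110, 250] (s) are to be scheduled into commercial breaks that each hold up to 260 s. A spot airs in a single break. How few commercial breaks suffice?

Total = 250 + 250 + 240 + 170 + 160 + 150 + 140 + 130 + 110 + 110 + 110 + 70 + 60 + 60 = 2010 s.
Lower bound: ⌈2010/260⌉ = 8 commercial breaks.
A packing using 9 commercial breaks:
  break 1: 250 = 250
  break 2: 250 = 250
  break 3: 240 = 240
  break 4: 170 + 70 = 240
  break 5: 160 + 60 = 220
  break 6: 150 + 110 = 260
  break 7: 140 + 110 = 250
  break 8: 130 + 110 = 240
  break 9: 60 = 60
No arrangement into 8 commercial breaks stays within capacity, so 9 is optimal.

9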